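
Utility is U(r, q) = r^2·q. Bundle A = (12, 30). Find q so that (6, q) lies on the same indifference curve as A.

q = 120

U(12, 30) = 4320.
Set U(6, q) = 4320 and solve.
With r = 6: 6^2 = 36, so q = 4320/36 = 120.
Check: U(6, 120) = 4320.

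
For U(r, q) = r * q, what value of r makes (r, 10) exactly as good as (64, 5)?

U(64, 5) = 320.
Set U(r, 10) = 320 and solve.
With q = 10: r = 320/10 = 32.
Check: U(32, 10) = 320.

r = 32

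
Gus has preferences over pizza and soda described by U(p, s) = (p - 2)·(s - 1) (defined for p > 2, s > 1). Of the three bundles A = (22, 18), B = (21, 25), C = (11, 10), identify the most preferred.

Bundle B

Evaluate utility at each bundle:
U(A) = 340.
U(B) = 456.
U(C) = 81.
Highest utility is B, so B ≻ A ≻ C.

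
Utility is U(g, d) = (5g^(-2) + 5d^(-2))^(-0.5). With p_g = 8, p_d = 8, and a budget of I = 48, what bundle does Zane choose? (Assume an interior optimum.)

For CES with ρ = -2, MRS = (d/g)^3.
Tangency: set MRS = p_g/p_d = 8/8 = 1.
So (d/g)^3 = 1; taking the cube root, d/g = 1, i.e. d = g.
Substitute into the budget 8·g + 8·d = 48: 16·g = 48, so g* = 3 and d* = 3.

g* = 3, d* = 3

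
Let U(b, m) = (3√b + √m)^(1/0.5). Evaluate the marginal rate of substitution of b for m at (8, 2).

For CES with ρ = 0.5, MRS = (3/1)·√(m/b).
At (8, 2): MRS = 1.5.
That is, one extra unit of b is worth 1.5 units of m at the margin.

MRS = 1.5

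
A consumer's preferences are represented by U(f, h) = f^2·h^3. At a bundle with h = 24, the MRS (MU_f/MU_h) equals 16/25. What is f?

MU_f = 2·f·h^3 and MU_h = 3·f^2·h^2.
MRS = MU_f/MU_h = (2/3)·h/f.
Substitute h = 24: MRS = 16/f. Setting 16/f = 16/25 gives f = 16/(16/25) = 25.

f = 25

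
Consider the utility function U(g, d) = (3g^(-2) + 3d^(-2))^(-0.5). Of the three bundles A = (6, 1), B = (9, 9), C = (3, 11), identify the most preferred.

Evaluate utility at each bundle:
U(A) = 0.569.
U(B) = 3.674.
U(C) = 1.671.
Highest utility is B, so B ≻ C ≻ A.

Bundle B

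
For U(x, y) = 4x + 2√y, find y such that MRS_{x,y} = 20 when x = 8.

MU_x = 4, MU_y = 2/(2√y).
MRS = 4 ÷ (2/(2√y)).
MRS depends only on y: 4·√y = 20 ⇒ √y = 20/4 = 5 ⇒ y = 25.

y = 25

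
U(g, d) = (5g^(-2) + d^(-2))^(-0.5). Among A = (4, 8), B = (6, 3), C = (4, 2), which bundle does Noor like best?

Bundle B

Evaluate utility at each bundle:
U(A) = 1.746.
U(B) = 2.000.
U(C) = 1.333.
Highest utility is B, so B ≻ A ≻ C.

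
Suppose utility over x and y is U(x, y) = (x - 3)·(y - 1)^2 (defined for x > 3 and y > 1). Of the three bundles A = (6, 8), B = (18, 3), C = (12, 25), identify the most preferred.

Bundle C

Evaluate utility at each bundle:
U(A) = 147.
U(B) = 60.
U(C) = 5184.
Highest utility is C, so C ≻ A ≻ B.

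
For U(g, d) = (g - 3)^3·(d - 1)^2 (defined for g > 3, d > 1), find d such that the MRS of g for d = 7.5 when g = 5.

d = 11

MU_g = 3·(g−3)^2·(d−1)^2, MU_d = 2·(g−3)^3·(d−1).
MRS = (3/2)·(d−1)/(g−3).
Substitute g = 5: MRS = (d − 1)/(4/3). Setting this equal to 7.5 gives d − 1 = 7.5·(4/3) = 10, so d = 11.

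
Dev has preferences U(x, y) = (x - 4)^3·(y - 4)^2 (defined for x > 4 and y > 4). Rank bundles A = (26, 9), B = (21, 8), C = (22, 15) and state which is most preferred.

Evaluate utility at each bundle:
U(A) = 266200.
U(B) = 78608.
U(C) = 705672.
Highest utility is C, so C ≻ A ≻ B.

Bundle C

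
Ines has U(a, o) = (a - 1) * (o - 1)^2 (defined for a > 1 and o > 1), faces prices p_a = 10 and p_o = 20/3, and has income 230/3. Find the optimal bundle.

a* = 3, o* = 7

MU_a = (o−1)^2, MU_o = 2·(a−1)·(o−1).
MRS = (1/2)·(o−1)/(a−1).
Tangency: set MRS = p_a/p_o = 10/(20/3) = 1.5.
So (1/2)·(o − 1)/(a − 1) = 1.5, i.e. (o − 1) = 3·(a − 1).
Rewrite the budget in excess-of-subsistence terms: 10·(a − 1) + (20/3)·(o − 1) = 230/3 − 10·1 − (20/3)·1 = 60.
Substituting, 30·(a − 1) = 60, so a − 1 = 2 and a* = 3.
Then o − 1 = 3·2 = 6, so o* = 7.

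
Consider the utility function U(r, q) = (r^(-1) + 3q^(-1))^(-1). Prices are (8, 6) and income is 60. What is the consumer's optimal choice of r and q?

r* = 3, q* = 6

For CES with ρ = -1, MRS = (1/3)·(q/r)^2.
Tangency: set MRS = p_r/p_q = 8/6 = 4/3.
So (q/r)^2 = 4; taking the square root, q/r = 2, i.e. q = 2·r.
Substitute into the budget 8·r + 6·q = 60: 20·r = 60, so r* = 3 and q* = 2·3 = 6.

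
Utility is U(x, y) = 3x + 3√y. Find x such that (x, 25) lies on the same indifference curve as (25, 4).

U(25, 4) = 81.
Set U(x, 25) = 81 and solve.
With y = 25: √25 = 5, so 3x = 81 − 3·5 = 66 and x = 22.
Check: U(22, 25) = 81.

x = 22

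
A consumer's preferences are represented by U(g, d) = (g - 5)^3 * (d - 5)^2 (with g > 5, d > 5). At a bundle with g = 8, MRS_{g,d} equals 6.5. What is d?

d = 18

MU_g = 3·(g−5)^2·(d−5)^2, MU_d = 2·(g−5)^3·(d−5).
MRS = (3/2)·(d−5)/(g−5).
Substitute g = 8: MRS = (d − 5)/2. Setting this equal to 6.5 gives d − 5 = 6.5·2 = 13, so d = 18.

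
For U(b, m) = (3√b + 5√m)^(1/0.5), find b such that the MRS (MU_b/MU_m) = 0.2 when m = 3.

For CES with ρ = 0.5, MRS = (3/5)·√(m/b).
Setting (3/5)·√(3/b) = 0.2 gives √(3/b) = 1/3, so 3/b = 1/9 and b = 27.

b = 27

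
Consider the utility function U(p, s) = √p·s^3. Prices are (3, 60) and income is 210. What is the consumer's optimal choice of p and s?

p* = 10, s* = 3

MU_p = 0.5·p^(-0.5)·s^3 and MU_s = 3·√p·s^2.
MRS = MU_p/MU_s = (1/6)·s/p.
Tangency: set MRS = p_p/p_s = 3/60 = 0.05.
So (1/6)·s/p = 0.05, i.e. s = 0.3·p.
Substitute into the budget 3·p + 60·s = 210: 21·p = 210, so p* = 10.
Then s* = 0.3·10 = 3.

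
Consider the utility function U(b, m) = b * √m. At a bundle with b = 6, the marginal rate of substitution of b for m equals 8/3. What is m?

MU_b = √m and MU_m = 0.5·b·m^(-0.5).
MRS = MU_b/MU_m = (2)·m/b.
Substitute b = 6: MRS = m/3. Setting m/3 = 8/3 gives m = (8/3)·3 = 8.

m = 8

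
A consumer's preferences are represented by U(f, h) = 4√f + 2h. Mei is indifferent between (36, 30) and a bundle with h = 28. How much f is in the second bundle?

f = 49

U(36, 30) = 84.
Set U(f, 28) = 84 and solve.
With h = 28: 4√f = 84 − 2·28 = 28, so √f = 7 and f = 49.
Check: U(49, 28) = 84.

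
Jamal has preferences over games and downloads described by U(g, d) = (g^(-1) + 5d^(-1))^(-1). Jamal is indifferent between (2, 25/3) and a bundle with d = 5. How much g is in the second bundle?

U depends on (g, d) only through S = g^(-1) + 5d^(-1), so equal utility means equal S. At (2, 25/3): S = 1.1.
With d = 5: 5·5^(-1) = 1, so g^(-1) = 1.1 − 1 = 0.1.
Hence g = 1/0.1 = 10.
Check: U(10, 5) = 0.9091.

g = 10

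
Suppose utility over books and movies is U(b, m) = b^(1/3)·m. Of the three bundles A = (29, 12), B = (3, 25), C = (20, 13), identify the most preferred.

Evaluate utility at each bundle:
U(A) = 36.868.
U(B) = 36.056.
U(C) = 35.287.
Highest utility is A, so A ≻ B ≻ C.

Bundle A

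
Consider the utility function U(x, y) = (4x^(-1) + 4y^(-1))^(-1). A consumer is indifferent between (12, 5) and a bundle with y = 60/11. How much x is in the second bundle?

x = 10

U depends on (x, y) only through S = 4x^(-1) + 4y^(-1), so equal utility means equal S. At (12, 5): S = 17/15.
With y = 60/11: 4·(60/11)^(-1) = 11/15, so 4x^(-1) = 17/15 − 11/15 = 0.4, i.e. x^(-1) = 0.1.
Hence x = 1/0.1 = 10.
Check: U(10, 60/11) = 0.8824.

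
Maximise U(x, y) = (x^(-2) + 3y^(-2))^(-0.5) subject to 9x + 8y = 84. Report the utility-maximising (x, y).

For CES with ρ = -2, MRS = (1/3)·(y/x)^3.
Tangency: set MRS = p_x/p_y = 9/8 = 1.125.
So (y/x)^3 = 3.375; taking the cube root, y/x = 1.5, i.e. y = 1.5·x.
Substitute into the budget 9·x + 8·y = 84: 21·x = 84, so x* = 4 and y* = 1.5·4 = 6.

x* = 4, y* = 6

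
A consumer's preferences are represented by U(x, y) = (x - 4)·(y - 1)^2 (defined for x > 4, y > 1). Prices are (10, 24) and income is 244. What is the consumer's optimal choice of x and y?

MU_x = (y−1)^2, MU_y = 2·(x−4)·(y−1).
MRS = (1/2)·(y−1)/(x−4).
Tangency: set MRS = p_x/p_y = 10/24 = 5/12.
So (1/2)·(y − 1)/(x − 4) = 5/12, i.e. (y − 1) = (5/6)·(x − 4).
Rewrite the budget in excess-of-subsistence terms: 10·(x − 4) + 24·(y − 1) = 244 − 10·4 − 24·1 = 180.
Substituting, 30·(x − 4) = 180, so x − 4 = 6 and x* = 10.
Then y − 1 = (5/6)·6 = 5, so y* = 6.

x* = 10, y* = 6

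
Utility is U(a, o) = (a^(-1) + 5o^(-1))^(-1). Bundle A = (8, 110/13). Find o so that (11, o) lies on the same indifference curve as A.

U depends on (a, o) only through S = a^(-1) + 5o^(-1), so equal utility means equal S. At (8, 110/13): S = 63/88.
With a = 11: 11^(-1) = 1/11, so 5o^(-1) = 63/88 − 1/11 = 0.625, i.e. o^(-1) = 0.125.
Hence o = 1/0.125 = 8.
Check: U(11, 8) = 1.3968.

o = 8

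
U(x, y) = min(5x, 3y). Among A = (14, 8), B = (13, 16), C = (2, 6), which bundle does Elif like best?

Bundle B

Evaluate utility at each bundle:
U(A) = 24.
U(B) = 48.
U(C) = 10.
Highest utility is B, so B ≻ A ≻ C.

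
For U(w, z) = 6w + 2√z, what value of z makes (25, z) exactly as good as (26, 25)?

z = 64

U(26, 25) = 166.
Set U(25, z) = 166 and solve.
With w = 25: 2√z = 166 − 6·25 = 16, so √z = 8 and z = 64.
Check: U(25, 64) = 166.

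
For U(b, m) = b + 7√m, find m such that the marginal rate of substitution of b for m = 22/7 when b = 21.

m = 121

MU_b = 1, MU_m = 7/(2√m).
MRS = 1 ÷ (7/(2√m)).
MRS depends only on m: (2/7)·√m = 22/7 ⇒ √m = (22/7)/(2/7) = 11 ⇒ m = 121.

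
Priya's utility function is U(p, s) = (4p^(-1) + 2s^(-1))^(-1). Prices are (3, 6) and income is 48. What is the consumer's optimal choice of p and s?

p* = 8, s* = 4

For CES with ρ = -1, MRS = (4/2)·(s/p)^2.
Tangency: set MRS = p_p/p_s = 3/6 = 0.5.
So (s/p)^2 = 0.25; taking the square root, s/p = 0.5, i.e. s = 0.5·p.
Substitute into the budget 3·p + 6·s = 48: 6·p = 48, so p* = 8 and s* = 0.5·8 = 4.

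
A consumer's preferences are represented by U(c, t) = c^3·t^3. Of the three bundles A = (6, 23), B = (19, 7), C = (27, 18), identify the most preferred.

Evaluate utility at each bundle:
U(A) = 2628072.
U(B) = 2352637.
U(C) = 114791256.
Highest utility is C, so C ≻ A ≻ B.

Bundle C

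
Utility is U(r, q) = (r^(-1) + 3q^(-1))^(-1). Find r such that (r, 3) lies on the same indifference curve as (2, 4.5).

r = 6

U depends on (r, q) only through S = r^(-1) + 3q^(-1), so equal utility means equal S. At (2, 4.5): S = 7/6.
With q = 3: 3·3^(-1) = 1, so r^(-1) = 7/6 − 1 = 1/6.
Hence r = 1/(1/6) = 6.
Check: U(6, 3) = 0.8571.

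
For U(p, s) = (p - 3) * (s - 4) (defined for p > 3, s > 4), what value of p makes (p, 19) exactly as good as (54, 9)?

p = 20

U(54, 9) = 255.
Set U(p, 19) = 255 and solve.
With s = 19: (19 − 4) = 15, so (p − 3) = 255/15 = 17.
So p = 3 + 17 = 20.
Check: U(20, 19) = 255.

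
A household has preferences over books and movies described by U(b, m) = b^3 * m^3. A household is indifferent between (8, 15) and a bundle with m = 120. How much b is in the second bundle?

b = 1

U(8, 15) = 1728000.
Set U(b, 120) = 1728000 and solve.
With m = 120: 120^3 = 1728000, so b^3 = 1728000/1728000 = 1; taking the cube root, b = 1.
Check: U(1, 120) = 1728000.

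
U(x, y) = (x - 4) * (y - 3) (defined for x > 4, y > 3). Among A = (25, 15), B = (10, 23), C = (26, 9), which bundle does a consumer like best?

Evaluate utility at each bundle:
U(A) = 252.
U(B) = 120.
U(C) = 132.
Highest utility is A, so A ≻ C ≻ B.

Bundle A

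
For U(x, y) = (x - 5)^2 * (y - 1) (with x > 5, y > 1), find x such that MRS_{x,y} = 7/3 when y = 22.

x = 23

MU_x = 2·(x−5)·(y−1), MU_y = (x−5)^2.
MRS = (2/1)·(y−1)/(x−5).
Substitute y = 22: MRS = 42/(x − 5). Setting this equal to 7/3 gives x − 5 = 42/(7/3) = 18, so x = 23.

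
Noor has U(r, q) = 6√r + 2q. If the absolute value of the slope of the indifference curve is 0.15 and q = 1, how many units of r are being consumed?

MU_r = 6/(2√r), MU_q = 2.
MRS = 6/(2√r) ÷ 2.
MRS depends only on r: 1.5/√r = 0.15 ⇒ √r = 1.5/0.15 = 10 ⇒ r = 100.

r = 100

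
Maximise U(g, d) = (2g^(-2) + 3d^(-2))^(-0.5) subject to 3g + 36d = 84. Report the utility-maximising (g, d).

For CES with ρ = -2, MRS = (2/3)·(d/g)^3.
Tangency: set MRS = p_g/p_d = 3/36 = 1/12.
So (d/g)^3 = 0.125; taking the cube root, d/g = 0.5, i.e. d = 0.5·g.
Substitute into the budget 3·g + 36·d = 84: 21·g = 84, so g* = 4 and d* = 0.5·4 = 2.

g* = 4, d* = 2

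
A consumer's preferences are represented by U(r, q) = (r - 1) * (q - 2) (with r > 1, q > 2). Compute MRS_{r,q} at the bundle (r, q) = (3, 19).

MRS = 8.5

MU_r = (q−2), MU_q = (r−1).
MRS = (q−2)/(r−1).
At (3, 19): MRS = 8.5.
The indifference curve has slope −8.5 at this bundle.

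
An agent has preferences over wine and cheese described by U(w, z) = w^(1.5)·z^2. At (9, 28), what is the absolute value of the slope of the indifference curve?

MRS = 7/3

MU_w = 1.5·√w·z^2 and MU_z = 2·w^(1.5)·z.
MRS = MU_w/MU_z = (0.75)·z/w.
At (9, 28): MRS = 7/3.
That is, one extra unit of w is worth 7/3 units of z at the margin.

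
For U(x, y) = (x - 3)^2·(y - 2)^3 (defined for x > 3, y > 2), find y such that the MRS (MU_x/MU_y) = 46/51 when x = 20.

y = 25

MU_x = 2·(x−3)·(y−2)^3, MU_y = 3·(x−3)^2·(y−2)^2.
MRS = (2/3)·(y−2)/(x−3).
Substitute x = 20: MRS = (y − 2)/25.5. Setting this equal to 46/51 gives y − 2 = (46/51)·25.5 = 23, so y = 25.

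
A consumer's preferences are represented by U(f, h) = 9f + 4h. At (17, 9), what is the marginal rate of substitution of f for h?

MRS = 2.25

MU_f = 9, MU_h = 4, so MRS = 9/4 = 2.25 at every bundle.
At (17, 9): MRS = 2.25.
That is, one extra unit of f is worth 2.25 units of h at the margin.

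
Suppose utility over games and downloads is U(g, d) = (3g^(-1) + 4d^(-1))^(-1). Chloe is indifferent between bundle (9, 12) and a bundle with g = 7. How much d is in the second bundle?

U depends on (g, d) only through S = 3g^(-1) + 4d^(-1), so equal utility means equal S. At (9, 12): S = 2/3.
With g = 7: 3·7^(-1) = 3/7, so 4d^(-1) = 2/3 − 3/7 = 5/21, i.e. d^(-1) = 5/84.
Hence d = 1/(5/84) = 16.8.
Check: U(7, 16.8) = 1.5.

d = 16.8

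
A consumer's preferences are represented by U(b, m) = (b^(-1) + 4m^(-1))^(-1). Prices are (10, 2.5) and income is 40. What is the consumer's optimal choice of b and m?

b* = 2, m* = 8

For CES with ρ = -1, MRS = (1/4)·(m/b)^2.
Tangency: set MRS = p_b/p_m = 10/2.5 = 4.
So (m/b)^2 = 16; taking the square root, m/b = 4, i.e. m = 4·b.
Substitute into the budget 10·b + 2.5·m = 40: 20·b = 40, so b* = 2 and m* = 4·2 = 8.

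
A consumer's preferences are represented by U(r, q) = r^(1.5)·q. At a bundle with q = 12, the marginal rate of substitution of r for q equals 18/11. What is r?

r = 11

MU_r = 1.5·√r·q and MU_q = r^(1.5).
MRS = MU_r/MU_q = (1.5)·q/r.
Substitute q = 12: MRS = 18/r. Setting 18/r = 18/11 gives r = 18/(18/11) = 11.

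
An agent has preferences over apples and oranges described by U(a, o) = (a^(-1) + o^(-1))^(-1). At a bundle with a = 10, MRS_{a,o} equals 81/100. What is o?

o = 9

For CES with ρ = -1, MRS = (o/a)^2.
Setting (o/10)^2 = 81/100 gives o/10 = 0.9 and o = 9.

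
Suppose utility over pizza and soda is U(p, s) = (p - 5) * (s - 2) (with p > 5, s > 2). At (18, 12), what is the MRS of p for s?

MRS = 10/13

MU_p = (s−2), MU_s = (p−5).
MRS = (s−2)/(p−5).
At (18, 12): MRS = 10/13.
So at (18, 12) the consumer would give up 10/13 units of s for one more unit of p.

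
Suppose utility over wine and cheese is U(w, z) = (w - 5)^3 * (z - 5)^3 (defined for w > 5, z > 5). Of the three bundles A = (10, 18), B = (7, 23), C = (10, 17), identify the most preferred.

Bundle A

Evaluate utility at each bundle:
U(A) = 274625.
U(B) = 46656.
U(C) = 216000.
Highest utility is A, so A ≻ C ≻ B.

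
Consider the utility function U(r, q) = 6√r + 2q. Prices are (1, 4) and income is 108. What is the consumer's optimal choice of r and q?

MU_r = 6/(2√r), MU_q = 2.
MRS = 6/(2√r) ÷ 2.
Tangency: set MRS = p_r/p_q = 1/4 = 0.25.
MRS depends only on r: 1.5/√r = 0.25 ⇒ √r = 1.5/0.25 = 6 ⇒ r* = 36.
From the budget, 4·q = 108 − 1·36 = 72, so q* = 18.

r* = 36, q* = 18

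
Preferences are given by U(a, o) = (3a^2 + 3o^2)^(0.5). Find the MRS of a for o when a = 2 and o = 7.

MRS = 2/7

For CES with ρ = 2, MRS = (o/a)^(-1).
At (2, 7): MRS = 2/7.
So at (2, 7) the consumer would give up 2/7 units of o for one more unit of a.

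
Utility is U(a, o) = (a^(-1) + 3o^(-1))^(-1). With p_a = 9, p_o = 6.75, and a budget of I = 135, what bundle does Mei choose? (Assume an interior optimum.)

a* = 6, o* = 12

For CES with ρ = -1, MRS = (1/3)·(o/a)^2.
Tangency: set MRS = p_a/p_o = 9/6.75 = 4/3.
So (o/a)^2 = 4; taking the square root, o/a = 2, i.e. o = 2·a.
Substitute into the budget 9·a + 6.75·o = 135: 22.5·a = 135, so a* = 6 and o* = 2·6 = 12.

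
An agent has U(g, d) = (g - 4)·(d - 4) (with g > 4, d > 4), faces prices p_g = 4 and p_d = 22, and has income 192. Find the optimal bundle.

g* = 15, d* = 6

MU_g = (d−4), MU_d = (g−4).
MRS = (d−4)/(g−4).
Tangency: set MRS = p_g/p_d = 4/22 = 2/11.
So (d − 4)/(g − 4) = 2/11, i.e. (d − 4) = (2/11)·(g − 4).
Rewrite the budget in excess-of-subsistence terms: 4·(g − 4) + 22·(d − 4) = 192 − 4·4 − 22·4 = 88.
Substituting, 8·(g − 4) = 88, so g − 4 = 11 and g* = 15.
Then d − 4 = (2/11)·11 = 2, so d* = 6.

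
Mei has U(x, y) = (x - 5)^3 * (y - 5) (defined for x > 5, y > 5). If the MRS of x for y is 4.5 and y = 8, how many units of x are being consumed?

MU_x = 3·(x−5)^2·(y−5), MU_y = (x−5)^3.
MRS = (3/1)·(y−5)/(x−5).
Substitute y = 8: MRS = 9/(x − 5). Setting this equal to 4.5 gives x − 5 = 9/4.5 = 2, so x = 7.

x = 7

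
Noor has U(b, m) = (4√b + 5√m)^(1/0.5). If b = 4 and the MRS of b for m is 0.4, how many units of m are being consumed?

For CES with ρ = 0.5, MRS = (4/5)·√(m/b).
Setting (4/5)·√(m/4) = 0.4 gives √(m/4) = 0.5, so m/4 = 0.25 and m = 1.

m = 1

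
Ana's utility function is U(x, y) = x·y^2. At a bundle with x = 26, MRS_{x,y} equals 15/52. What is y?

y = 15

MU_x = y^2 and MU_y = 2·x·y.
MRS = MU_x/MU_y = (1/2)·y/x.
Substitute x = 26: MRS = y/52. Setting y/52 = 15/52 gives y = (15/52)·52 = 15.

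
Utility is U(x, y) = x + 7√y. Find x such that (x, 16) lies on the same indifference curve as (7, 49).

x = 28

U(7, 49) = 56.
Set U(x, 16) = 56 and solve.
With y = 16: √16 = 4, so x = 56 − 7·4 = 28.
Check: U(28, 16) = 56.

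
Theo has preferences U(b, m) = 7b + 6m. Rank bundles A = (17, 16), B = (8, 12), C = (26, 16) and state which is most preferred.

Bundle C

Evaluate utility at each bundle:
U(A) = 215.
U(B) = 128.
U(C) = 278.
Highest utility is C, so C ≻ A ≻ B.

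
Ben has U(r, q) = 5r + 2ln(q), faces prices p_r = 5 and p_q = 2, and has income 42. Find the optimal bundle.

r* = 8, q* = 1

MU_r = 5, MU_q = 2/q.
MRS = 5 ÷ (2/q).
Tangency: set MRS = p_r/p_q = 5/2 = 2.5.
MRS depends only on q: 2.5·q = 2.5 ⇒ q* = 2.5/2.5 = 1.
From the budget, 5·r = 42 − 2·1 = 40, so r* = 8.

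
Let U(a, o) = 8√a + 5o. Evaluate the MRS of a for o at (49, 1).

MRS = 4/35

MU_a = 8/(2√a), MU_o = 5.
MRS = 8/(2√a) ÷ 5.
At (49, 1): MRS = 4/35.
That is, one extra unit of a is worth 4/35 units of o at the margin.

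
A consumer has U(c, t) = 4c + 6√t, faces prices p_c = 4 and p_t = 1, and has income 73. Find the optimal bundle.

c* = 16, t* = 9

MU_c = 4, MU_t = 6/(2√t).
MRS = 4 ÷ (6/(2√t)).
Tangency: set MRS = p_c/p_t = 4/1 = 4.
MRS depends only on t: (4/3)·√t = 4 ⇒ √t = 4/(4/3) = 3 ⇒ t* = 9.
From the budget, 4·c = 73 − 1·9 = 64, so c* = 16.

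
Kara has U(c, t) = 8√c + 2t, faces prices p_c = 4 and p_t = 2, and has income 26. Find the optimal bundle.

MU_c = 8/(2√c), MU_t = 2.
MRS = 8/(2√c) ÷ 2.
Tangency: set MRS = p_c/p_t = 4/2 = 2.
MRS depends only on c: 2/√c = 2 ⇒ √c = 2/2 = 1 ⇒ c* = 1.
From the budget, 2·t = 26 − 4·1 = 22, so t* = 11.

c* = 1, t* = 11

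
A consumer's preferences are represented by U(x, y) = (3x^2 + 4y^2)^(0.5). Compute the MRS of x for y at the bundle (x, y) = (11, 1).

For CES with ρ = 2, MRS = (3/4)·(y/x)^(-1).
At (11, 1): MRS = 8.25.
That is, one extra unit of x is worth 8.25 units of y at the margin.

MRS = 8.25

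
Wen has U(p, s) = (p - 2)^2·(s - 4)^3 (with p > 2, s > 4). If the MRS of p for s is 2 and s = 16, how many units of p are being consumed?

MU_p = 2·(p−2)·(s−4)^3, MU_s = 3·(p−2)^2·(s−4)^2.
MRS = (2/3)·(s−4)/(p−2).
Substitute s = 16: MRS = 8/(p − 2). Setting this equal to 2 gives p − 2 = 8/2 = 4, so p = 6.

p = 6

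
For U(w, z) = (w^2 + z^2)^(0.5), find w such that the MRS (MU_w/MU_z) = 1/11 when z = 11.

For CES with ρ = 2, MRS = (z/w)^(-1).
Setting (11/w)^(-1) = 1/11 gives 11/w = 11 and w = 1.

w = 1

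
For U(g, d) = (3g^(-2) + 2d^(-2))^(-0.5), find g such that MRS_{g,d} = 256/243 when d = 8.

g = 9

For CES with ρ = -2, MRS = (3/2)·(d/g)^3.
Setting (3/2)·(8/g)^3 = 256/243 gives (8/g)^3 = 512/729, so 8/g = 8/9 and g = 9.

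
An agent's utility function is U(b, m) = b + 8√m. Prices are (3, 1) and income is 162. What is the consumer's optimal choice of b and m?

MU_b = 1, MU_m = 8/(2√m).
MRS = 1 ÷ (8/(2√m)).
Tangency: set MRS = p_b/p_m = 3/1 = 3.
MRS depends only on m: 0.25·√m = 3 ⇒ √m = 3/0.25 = 12 ⇒ m* = 144.
From the budget, 3·b = 162 − 1·144 = 18, so b* = 6.

b* = 6, m* = 144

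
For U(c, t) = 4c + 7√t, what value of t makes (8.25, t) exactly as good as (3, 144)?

U(3, 144) = 96.
Set U(8.25, t) = 96 and solve.
With c = 8.25: 7√t = 96 − 4·8.25 = 63, so √t = 9 and t = 81.
Check: U(8.25, 81) = 96.

t = 81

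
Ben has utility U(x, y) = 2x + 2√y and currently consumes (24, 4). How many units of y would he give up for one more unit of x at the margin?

MU_x = 2, MU_y = 2/(2√y).
MRS = 2 ÷ (2/(2√y)).
At (24, 4): MRS = 4.
So at (24, 4) the consumer would give up 4 units of y for one more unit of x.

MRS = 4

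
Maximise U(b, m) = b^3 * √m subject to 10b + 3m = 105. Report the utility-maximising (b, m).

MU_b = 3·b^2·√m and MU_m = 0.5·b^3·m^(-0.5).
MRS = MU_b/MU_m = (6)·m/b.
Tangency: set MRS = p_b/p_m = 10/3.
So (6)·m/b = 10/3, i.e. m = (5/9)·b.
Substitute into the budget 10·b + 3·m = 105: (35/3)·b = 105, so b* = 9.
Then m* = (5/9)·9 = 5.

b* = 9, m* = 5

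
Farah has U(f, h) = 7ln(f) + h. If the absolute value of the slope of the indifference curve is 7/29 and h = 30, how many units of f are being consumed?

f = 29

MU_f = 7/f, MU_h = 1.
MRS = 7/f ÷ 1.
MRS depends only on f: 7/f = 7/29 ⇒ f = 7/(7/29) = 29.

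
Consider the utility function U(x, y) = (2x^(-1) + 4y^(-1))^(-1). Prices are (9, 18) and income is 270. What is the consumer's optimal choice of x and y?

For CES with ρ = -1, MRS = (2/4)·(y/x)^2.
Tangency: set MRS = p_x/p_y = 9/18 = 0.5.
So (y/x)^2 = 1; taking the square root, y/x = 1, i.e. y = x.
Substitute into the budget 9·x + 18·y = 270: 27·x = 270, so x* = 10 and y* = 10.

x* = 10, y* = 10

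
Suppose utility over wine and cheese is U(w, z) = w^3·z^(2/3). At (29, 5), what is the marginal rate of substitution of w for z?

MU_w = 3·w^2·z^(2/3) and MU_z = 2/3·w^3·z^(-1/3).
MRS = MU_w/MU_z = (4.5)·z/w.
At (29, 5): MRS = 45/58.
So at (29, 5) the consumer would give up 45/58 units of z for one more unit of w.

MRS = 45/58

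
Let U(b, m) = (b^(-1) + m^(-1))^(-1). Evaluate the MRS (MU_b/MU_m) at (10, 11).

MRS = 121/100

For CES with ρ = -1, MRS = (m/b)^2.
At (10, 11): MRS = 121/100.
So at (10, 11) the consumer would give up 121/100 units of m for one more unit of b.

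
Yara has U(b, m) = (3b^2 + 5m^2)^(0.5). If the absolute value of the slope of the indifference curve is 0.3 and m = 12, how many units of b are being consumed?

For CES with ρ = 2, MRS = (3/5)·(m/b)^(-1).
Setting (3/5)·(12/b)^(-1) = 0.3 gives (12/b)^(-1) = 0.5, so 12/b = 2 and b = 6.

b = 6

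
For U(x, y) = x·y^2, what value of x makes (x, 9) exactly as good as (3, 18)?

U(3, 18) = 972.
Set U(x, 9) = 972 and solve.
With y = 9: 9^2 = 81, so x = 972/81 = 12.
Check: U(12, 9) = 972.

x = 12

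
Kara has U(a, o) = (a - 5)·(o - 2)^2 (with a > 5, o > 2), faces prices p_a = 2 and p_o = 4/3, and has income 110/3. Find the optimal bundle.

MU_a = (o−2)^2, MU_o = 2·(a−5)·(o−2).
MRS = (1/2)·(o−2)/(a−5).
Tangency: set MRS = p_a/p_o = 2/(4/3) = 1.5.
So (1/2)·(o − 2)/(a − 5) = 1.5, i.e. (o − 2) = 3·(a − 5).
Rewrite the budget in excess-of-subsistence terms: 2·(a − 5) + (4/3)·(o − 2) = 110/3 − 2·5 − (4/3)·2 = 24.
Substituting, 6·(a − 5) = 24, so a − 5 = 4 and a* = 9.
Then o − 2 = 3·4 = 12, so o* = 14.

a* = 9, o* = 14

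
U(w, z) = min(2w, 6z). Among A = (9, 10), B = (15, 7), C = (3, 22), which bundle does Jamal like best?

Bundle B

Evaluate utility at each bundle:
U(A) = 18.
U(B) = 30.
U(C) = 6.
Highest utility is B, so B ≻ A ≻ C.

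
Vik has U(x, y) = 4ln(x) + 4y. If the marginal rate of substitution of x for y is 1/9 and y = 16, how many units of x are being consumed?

x = 9

MU_x = 4/x, MU_y = 4.
MRS = 4/x ÷ 4.
MRS depends only on x: 1/x = 1/9 ⇒ x = 1/(1/9) = 9.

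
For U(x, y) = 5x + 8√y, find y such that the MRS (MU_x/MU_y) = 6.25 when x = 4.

MU_x = 5, MU_y = 8/(2√y).
MRS = 5 ÷ (8/(2√y)).
MRS depends only on y: 1.25·√y = 6.25 ⇒ √y = 6.25/1.25 = 5 ⇒ y = 25.

y = 25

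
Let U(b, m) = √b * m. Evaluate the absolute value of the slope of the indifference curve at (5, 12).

MRS = 1.2

MU_b = 0.5·b^(-0.5)·m and MU_m = √b.
MRS = MU_b/MU_m = (0.5)·m/b.
At (5, 12): MRS = 1.2.
So at (5, 12) the consumer would give up 1.2 units of m for one more unit of b.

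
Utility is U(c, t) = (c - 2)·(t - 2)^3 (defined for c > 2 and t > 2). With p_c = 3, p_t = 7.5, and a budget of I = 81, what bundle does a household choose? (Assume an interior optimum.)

c* = 7, t* = 8

MU_c = (t−2)^3, MU_t = 3·(c−2)·(t−2)^2.
MRS = (1/3)·(t−2)/(c−2).
Tangency: set MRS = p_c/p_t = 3/7.5 = 0.4.
So (1/3)·(t − 2)/(c − 2) = 0.4, i.e. (t − 2) = 1.2·(c − 2).
Rewrite the budget in excess-of-subsistence terms: 3·(c − 2) + 7.5·(t − 2) = 81 − 3·2 − 7.5·2 = 60.
Substituting, 12·(c − 2) = 60, so c − 2 = 5 and c* = 7.
Then t − 2 = 1.2·5 = 6, so t* = 8.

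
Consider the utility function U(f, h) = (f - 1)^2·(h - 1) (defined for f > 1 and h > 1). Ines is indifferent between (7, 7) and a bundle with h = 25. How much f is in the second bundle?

U(7, 7) = 216.
Set U(f, 25) = 216 and solve.
With h = 25: (25 − 1) = 24, so (f − 1)^2 = 216/24 = 9.
Taking the square root (with f > 1): f − 1 = 3, so f = 4.
Check: U(4, 25) = 216.

f = 4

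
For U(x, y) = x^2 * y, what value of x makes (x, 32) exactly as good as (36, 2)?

x = 9

U(36, 2) = 2592.
Set U(x, 32) = 2592 and solve.
With y = 32: x^2 = 2592/32 = 81; taking the square root, x = 9.
Check: U(9, 32) = 2592.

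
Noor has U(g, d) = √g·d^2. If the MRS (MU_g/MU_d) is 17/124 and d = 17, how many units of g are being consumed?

g = 31

MU_g = 0.5·g^(-0.5)·d^2 and MU_d = 2·√g·d.
MRS = MU_g/MU_d = (0.25)·d/g.
Substitute d = 17: MRS = 4.25/g. Setting 4.25/g = 17/124 gives g = 4.25/(17/124) = 31.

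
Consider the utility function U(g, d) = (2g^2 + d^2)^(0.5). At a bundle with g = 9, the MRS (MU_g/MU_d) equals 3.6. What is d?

For CES with ρ = 2, MRS = (2/1)·(d/g)^(-1).
Setting (2/1)·(d/9)^(-1) = 3.6 gives (d/9)^(-1) = 1.8, so d/9 = 5/9 and d = 5.

d = 5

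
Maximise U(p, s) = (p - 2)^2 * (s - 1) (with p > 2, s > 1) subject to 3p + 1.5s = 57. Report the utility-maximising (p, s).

MU_p = 2·(p−2)·(s−1), MU_s = (p−2)^2.
MRS = (2/1)·(s−1)/(p−2).
Tangency: set MRS = p_p/p_s = 3/1.5 = 2.
So (2/1)·(s − 1)/(p − 2) = 2, i.e. (s − 1) = (p − 2).
Rewrite the budget in excess-of-subsistence terms: 3·(p − 2) + 1.5·(s − 1) = 57 − 3·2 − 1.5·1 = 49.5.
Substituting, 4.5·(p − 2) = 49.5, so p − 2 = 11 and p* = 13.
Then s − 1 = 11, so s* = 12.

p* = 13, s* = 12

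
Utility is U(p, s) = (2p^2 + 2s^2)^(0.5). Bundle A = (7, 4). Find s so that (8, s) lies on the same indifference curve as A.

U depends on (p, s) only through S = 2p^2 + 2s^2, so equal utility means equal S. At (7, 4): S = 130.
With p = 8: 2·8^2 = 128, so 2s^2 = 130 − 128 = 2, i.e. s^2 = 1.
Hence s = √1 = 1.
Check: U(8, 1) = 11.4018.

s = 1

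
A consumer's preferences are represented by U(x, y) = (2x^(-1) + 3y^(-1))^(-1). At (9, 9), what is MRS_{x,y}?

For CES with ρ = -1, MRS = (2/3)·(y/x)^2.
At (9, 9): MRS = 2/3.
The indifference curve has slope −2/3 at this bundle.

MRS = 2/3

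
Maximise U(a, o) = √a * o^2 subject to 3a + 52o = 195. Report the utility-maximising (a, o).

MU_a = 0.5·a^(-0.5)·o^2 and MU_o = 2·√a·o.
MRS = MU_a/MU_o = (0.25)·o/a.
Tangency: set MRS = p_a/p_o = 3/52.
So (0.25)·o/a = 3/52, i.e. o = (3/13)·a.
Substitute into the budget 3·a + 52·o = 195: 15·a = 195, so a* = 13.
Then o* = (3/13)·13 = 3.

a* = 13, o* = 3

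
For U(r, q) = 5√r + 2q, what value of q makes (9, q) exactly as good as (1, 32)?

q = 27

U(1, 32) = 69.
Set U(9, q) = 69 and solve.
With r = 9: √9 = 3, so 2q = 69 − 5·3 = 54 and q = 27.
Check: U(9, 27) = 69.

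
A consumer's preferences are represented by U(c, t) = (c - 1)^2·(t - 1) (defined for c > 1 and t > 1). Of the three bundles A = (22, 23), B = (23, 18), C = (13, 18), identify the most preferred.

Evaluate utility at each bundle:
U(A) = 9702.
U(B) = 8228.
U(C) = 2448.
Highest utility is A, so A ≻ B ≻ C.

Bundle A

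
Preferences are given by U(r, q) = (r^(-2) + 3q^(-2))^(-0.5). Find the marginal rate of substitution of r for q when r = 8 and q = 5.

For CES with ρ = -2, MRS = (1/3)·(q/r)^3.
At (8, 5): MRS = 125/1536.
That is, one extra unit of r is worth 125/1536 units of q at the margin.

MRS = 125/1536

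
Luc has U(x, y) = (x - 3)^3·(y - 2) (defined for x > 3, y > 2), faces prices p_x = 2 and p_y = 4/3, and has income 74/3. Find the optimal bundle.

MU_x = 3·(x−3)^2·(y−2), MU_y = (x−3)^3.
MRS = (3/1)·(y−2)/(x−3).
Tangency: set MRS = p_x/p_y = 2/(4/3) = 1.5.
So (3/1)·(y − 2)/(x − 3) = 1.5, i.e. (y − 2) = 0.5·(x − 3).
Rewrite the budget in excess-of-subsistence terms: 2·(x − 3) + (4/3)·(y − 2) = 74/3 − 2·3 − (4/3)·2 = 16.
Substituting, (8/3)·(x − 3) = 16, so x − 3 = 6 and x* = 9.
Then y − 2 = 0.5·6 = 3, so y* = 5.

x* = 9, y* = 5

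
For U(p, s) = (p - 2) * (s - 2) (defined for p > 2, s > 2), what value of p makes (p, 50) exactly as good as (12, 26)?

U(12, 26) = 240.
Set U(p, 50) = 240 and solve.
With s = 50: (50 − 2) = 48, so (p − 2) = 240/48 = 5.
So p = 2 + 5 = 7.
Check: U(7, 50) = 240.

p = 7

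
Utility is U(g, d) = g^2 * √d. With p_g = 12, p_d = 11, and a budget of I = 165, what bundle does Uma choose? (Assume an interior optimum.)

MU_g = 2·g·√d and MU_d = 0.5·g^2·d^(-0.5).
MRS = MU_g/MU_d = (4)·d/g.
Tangency: set MRS = p_g/p_d = 12/11.
So (4)·d/g = 12/11, i.e. d = (3/11)·g.
Substitute into the budget 12·g + 11·d = 165: 15·g = 165, so g* = 11.
Then d* = (3/11)·11 = 3.

g* = 11, d* = 3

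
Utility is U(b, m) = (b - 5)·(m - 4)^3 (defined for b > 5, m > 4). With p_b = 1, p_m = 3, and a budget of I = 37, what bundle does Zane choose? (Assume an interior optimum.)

b* = 10, m* = 9

MU_b = (m−4)^3, MU_m = 3·(b−5)·(m−4)^2.
MRS = (1/3)·(m−4)/(b−5).
Tangency: set MRS = p_b/p_m = 1/3.
So (1/3)·(m − 4)/(b − 5) = 1/3, i.e. (m − 4) = (b − 5).
Rewrite the budget in excess-of-subsistence terms: 1·(b − 5) + 3·(m − 4) = 37 − 1·5 − 3·4 = 20.
Substituting, 4·(b − 5) = 20, so b − 5 = 5 and b* = 10.
Then m − 4 = 5, so m* = 9.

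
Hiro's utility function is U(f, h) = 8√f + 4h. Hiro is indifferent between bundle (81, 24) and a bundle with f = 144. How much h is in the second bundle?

h = 18

U(81, 24) = 168.
Set U(144, h) = 168 and solve.
With f = 144: √144 = 12, so 4h = 168 − 8·12 = 72 and h = 18.
Check: U(144, 18) = 168.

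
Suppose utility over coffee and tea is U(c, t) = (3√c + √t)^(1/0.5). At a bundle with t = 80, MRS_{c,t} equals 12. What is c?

c = 5

For CES with ρ = 0.5, MRS = (3/1)·√(t/c).
Setting (3/1)·√(80/c) = 12 gives √(80/c) = 4, so 80/c = 16 and c = 5.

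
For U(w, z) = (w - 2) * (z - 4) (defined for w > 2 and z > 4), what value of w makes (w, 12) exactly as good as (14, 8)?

U(14, 8) = 48.
Set U(w, 12) = 48 and solve.
With z = 12: (12 − 4) = 8, so (w − 2) = 48/8 = 6.
So w = 2 + 6 = 8.
Check: U(8, 12) = 48.

w = 8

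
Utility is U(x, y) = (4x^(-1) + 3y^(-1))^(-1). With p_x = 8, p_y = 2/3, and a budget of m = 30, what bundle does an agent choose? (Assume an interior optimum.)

For CES with ρ = -1, MRS = (4/3)·(y/x)^2.
Tangency: set MRS = p_x/p_y = 8/(2/3) = 12.
So (y/x)^2 = 9; taking the square root, y/x = 3, i.e. y = 3·x.
Substitute into the budget 8·x + (2/3)·y = 30: 10·x = 30, so x* = 3 and y* = 3·3 = 9.

x* = 3, y* = 9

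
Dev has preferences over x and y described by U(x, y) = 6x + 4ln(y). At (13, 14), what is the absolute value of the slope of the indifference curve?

MU_x = 6, MU_y = 4/y.
MRS = 6 ÷ (4/y).
At (13, 14): MRS = 21.
The indifference curve has slope −21 at this bundle.

MRS = 21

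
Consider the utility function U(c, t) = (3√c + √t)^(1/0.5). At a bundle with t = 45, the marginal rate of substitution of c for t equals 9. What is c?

c = 5

For CES with ρ = 0.5, MRS = (3/1)·√(t/c).
Setting (3/1)·√(45/c) = 9 gives √(45/c) = 3, so 45/c = 9 and c = 5.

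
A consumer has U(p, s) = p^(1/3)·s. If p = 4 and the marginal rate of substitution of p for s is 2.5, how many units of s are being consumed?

s = 30

MU_p = 1/3·p^(-2/3)·s and MU_s = p^(1/3).
MRS = MU_p/MU_s = (1/3)·s/p.
Substitute p = 4: MRS = s/12. Setting s/12 = 2.5 gives s = 2.5·12 = 30.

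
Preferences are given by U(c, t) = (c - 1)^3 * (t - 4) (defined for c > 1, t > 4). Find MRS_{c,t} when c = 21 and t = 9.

MU_c = 3·(c−1)^2·(t−4), MU_t = (c−1)^3.
MRS = (3/1)·(t−4)/(c−1).
At (21, 9): MRS = 0.75.
The indifference curve has slope −0.75 at this bundle.

MRS = 0.75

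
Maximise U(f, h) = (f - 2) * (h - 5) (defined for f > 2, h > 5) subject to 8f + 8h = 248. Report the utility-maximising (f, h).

MU_f = (h−5), MU_h = (f−2).
MRS = (h−5)/(f−2).
Tangency: set MRS = p_f/p_h = 8/8 = 1.
So (h − 5)/(f − 2) = 1, i.e. (h − 5) = (f − 2).
Rewrite the budget in excess-of-subsistence terms: 8·(f − 2) + 8·(h − 5) = 248 − 8·2 − 8·5 = 192.
Substituting, 16·(f − 2) = 192, so f − 2 = 12 and f* = 14.
Then h − 5 = 12, so h* = 17.

f* = 14, h* = 17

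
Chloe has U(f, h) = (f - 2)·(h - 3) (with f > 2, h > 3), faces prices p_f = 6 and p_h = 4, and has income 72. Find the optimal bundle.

f* = 6, h* = 9

MU_f = (h−3), MU_h = (f−2).
MRS = (h−3)/(f−2).
Tangency: set MRS = p_f/p_h = 6/4 = 1.5.
So (h − 3)/(f − 2) = 1.5, i.e. (h − 3) = 1.5·(f − 2).
Rewrite the budget in excess-of-subsistence terms: 6·(f − 2) + 4·(h − 3) = 72 − 6·2 − 4·3 = 48.
Substituting, 12·(f − 2) = 48, so f − 2 = 4 and f* = 6.
Then h − 3 = 1.5·4 = 6, so h* = 9.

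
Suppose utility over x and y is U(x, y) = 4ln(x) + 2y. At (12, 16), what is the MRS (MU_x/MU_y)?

MRS = 1/6

MU_x = 4/x, MU_y = 2.
MRS = 4/x ÷ 2.
At (12, 16): MRS = 1/6.
That is, one extra unit of x is worth 1/6 units of y at the margin.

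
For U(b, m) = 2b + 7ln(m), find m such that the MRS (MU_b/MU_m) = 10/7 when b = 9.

MU_b = 2, MU_m = 7/m.
MRS = 2 ÷ (7/m).
MRS depends only on m: (2/7)·m = 10/7 ⇒ m = (10/7)/(2/7) = 5.

m = 5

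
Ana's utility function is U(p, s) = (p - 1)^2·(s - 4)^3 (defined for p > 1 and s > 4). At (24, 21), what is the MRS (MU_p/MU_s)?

MRS = 34/69

MU_p = 2·(p−1)·(s−4)^3, MU_s = 3·(p−1)^2·(s−4)^2.
MRS = (2/3)·(s−4)/(p−1).
At (24, 21): MRS = 34/69.
That is, one extra unit of p is worth 34/69 units of s at the margin.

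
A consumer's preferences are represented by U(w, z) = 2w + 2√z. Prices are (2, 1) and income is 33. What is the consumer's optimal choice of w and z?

w* = 16, z* = 1

MU_w = 2, MU_z = 2/(2√z).
MRS = 2 ÷ (2/(2√z)).
Tangency: set MRS = p_w/p_z = 2/1 = 2.
MRS depends only on z: 2·√z = 2 ⇒ √z = 2/2 = 1 ⇒ z* = 1.
From the budget, 2·w = 33 − 1·1 = 32, so w* = 16.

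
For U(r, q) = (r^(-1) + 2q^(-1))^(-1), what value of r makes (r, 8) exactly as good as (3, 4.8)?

U depends on (r, q) only through S = r^(-1) + 2q^(-1), so equal utility means equal S. At (3, 4.8): S = 0.75.
With q = 8: 2·8^(-1) = 0.25, so r^(-1) = 0.75 − 0.25 = 0.5.
Hence r = 1/0.5 = 2.
Check: U(2, 8) = 1.3333.

r = 2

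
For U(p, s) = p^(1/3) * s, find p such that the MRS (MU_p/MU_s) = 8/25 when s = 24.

p = 25

MU_p = 1/3·p^(-2/3)·s and MU_s = p^(1/3).
MRS = MU_p/MU_s = (1/3)·s/p.
Substitute s = 24: MRS = 8/p. Setting 8/p = 8/25 gives p = 8/(8/25) = 25.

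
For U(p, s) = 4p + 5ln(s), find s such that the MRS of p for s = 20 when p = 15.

s = 25

MU_p = 4, MU_s = 5/s.
MRS = 4 ÷ (5/s).
MRS depends only on s: 0.8·s = 20 ⇒ s = 20/0.8 = 25.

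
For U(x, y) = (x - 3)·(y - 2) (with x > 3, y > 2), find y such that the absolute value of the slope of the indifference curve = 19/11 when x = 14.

y = 21

MU_x = (y−2), MU_y = (x−3).
MRS = (y−2)/(x−3).
Substitute x = 14: MRS = (y − 2)/11. Setting this equal to 19/11 gives y − 2 = (19/11)·11 = 19, so y = 21.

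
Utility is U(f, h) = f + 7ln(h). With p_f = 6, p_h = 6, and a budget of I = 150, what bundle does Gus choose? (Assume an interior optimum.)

MU_f = 1, MU_h = 7/h.
MRS = 1 ÷ (7/h).
Tangency: set MRS = p_f/p_h = 6/6 = 1.
MRS depends only on h: (1/7)·h = 1 ⇒ h* = 1/(1/7) = 7.
From the budget, 6·f = 150 − 6·7 = 108, so f* = 18.

f* = 18, h* = 7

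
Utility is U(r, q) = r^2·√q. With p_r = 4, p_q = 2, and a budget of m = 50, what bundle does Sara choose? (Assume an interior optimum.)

MU_r = 2·r·√q and MU_q = 0.5·r^2·q^(-0.5).
MRS = MU_r/MU_q = (4)·q/r.
Tangency: set MRS = p_r/p_q = 4/2 = 2.
So (4)·q/r = 2, i.e. q = 0.5·r.
Substitute into the budget 4·r + 2·q = 50: 5·r = 50, so r* = 10.
Then q* = 0.5·10 = 5.

r* = 10, q* = 5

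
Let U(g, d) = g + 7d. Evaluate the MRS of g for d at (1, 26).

MU_g = 1, MU_d = 7, so MRS = 1/7 at every bundle.
At (1, 26): MRS = 1/7.
So at (1, 26) the consumer would give up 1/7 units of d for one more unit of g.

MRS = 1/7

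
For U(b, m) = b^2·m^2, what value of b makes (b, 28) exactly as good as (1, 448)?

U(1, 448) = 200704.
Set U(b, 28) = 200704 and solve.
With m = 28: 28^2 = 784, so b^2 = 200704/784 = 256; taking the square root, b = 16.
Check: U(16, 28) = 200704.

b = 16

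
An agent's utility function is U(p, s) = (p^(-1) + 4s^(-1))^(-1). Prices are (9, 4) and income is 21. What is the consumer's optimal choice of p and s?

p* = 1, s* = 3

For CES with ρ = -1, MRS = (1/4)·(s/p)^2.
Tangency: set MRS = p_p/p_s = 9/4 = 2.25.
So (s/p)^2 = 9; taking the square root, s/p = 3, i.e. s = 3·p.
Substitute into the budget 9·p + 4·s = 21: 21·p = 21, so p* = 1 and s* = 3·1 = 3.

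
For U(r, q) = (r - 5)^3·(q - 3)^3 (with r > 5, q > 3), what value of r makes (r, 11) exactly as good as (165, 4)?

r = 25

U(165, 4) = 4096000.
Set U(r, 11) = 4096000 and solve.
With q = 11: (11 − 3)^3 = 512, so (r − 5)^3 = 4096000/512 = 8000.
Taking the cube root (with r > 5): r − 5 = 20, so r = 25.
Check: U(25, 11) = 4096000.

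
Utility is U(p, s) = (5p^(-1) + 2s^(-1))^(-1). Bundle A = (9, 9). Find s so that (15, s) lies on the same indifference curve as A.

U depends on (p, s) only through S = 5p^(-1) + 2s^(-1), so equal utility means equal S. At (9, 9): S = 7/9.
With p = 15: 5·15^(-1) = 1/3, so 2s^(-1) = 7/9 − 1/3 = 4/9, i.e. s^(-1) = 2/9.
Hence s = 1/(2/9) = 4.5.
Check: U(15, 4.5) = 1.2857.

s = 4.5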